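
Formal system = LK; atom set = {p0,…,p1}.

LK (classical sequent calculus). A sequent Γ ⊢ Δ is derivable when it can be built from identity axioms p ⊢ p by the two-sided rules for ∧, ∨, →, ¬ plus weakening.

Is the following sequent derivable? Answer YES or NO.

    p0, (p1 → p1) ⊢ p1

Enumerate valuations to refute Γ ⊢ Δ:
  v=00: Γ:[p0=F, (p1 → p1)=T] Δ:[p1=F] refutes=False
  v=01: Γ:[p0=F, (p1 → p1)=T] Δ:[p1=T] refutes=False
  v=10: Γ:[p0=T, (p1 → p1)=T] Δ:[p1=F] refutes=True  ← countermodel

Result: NO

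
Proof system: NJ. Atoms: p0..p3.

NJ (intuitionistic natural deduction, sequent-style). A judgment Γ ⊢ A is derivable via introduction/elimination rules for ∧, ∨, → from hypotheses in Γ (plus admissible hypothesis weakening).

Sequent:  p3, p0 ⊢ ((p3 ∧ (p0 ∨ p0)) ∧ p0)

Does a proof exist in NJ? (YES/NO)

Derivation (root first):
[∧I] p3, p0 ⊢ ((p3 ∧ (p0 ∨ p0)) ∧ p0)
  [∧I] p3, p0 ⊢ (p3 ∧ (p0 ∨ p0))
    [Ax] p3 ⊢ p3
    [∨I₁] p0 ⊢ (p0 ∨ p0)
      [Ax] p0 ⊢ p0
  [Wk] p0, p3 ⊢ p0
    [Ax] p0 ⊢ p0

Result: YES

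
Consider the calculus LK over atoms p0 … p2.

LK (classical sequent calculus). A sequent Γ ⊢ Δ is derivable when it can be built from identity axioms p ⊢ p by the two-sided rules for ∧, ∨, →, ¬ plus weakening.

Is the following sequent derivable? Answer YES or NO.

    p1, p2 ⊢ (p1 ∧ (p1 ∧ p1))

Proof tree:
[∧R] p1, p2 ⊢ (p1 ∧ (p1 ∧ p1))
  [Ax] p1 ⊢ p1
  [WL] p1, p1, p2 ⊢ (p1 ∧ p1)
    [WL] p1, p1 ⊢ (p1 ∧ p1)
      [∧R] p1 ⊢ (p1 ∧ p1)
        [Ax] p1 ⊢ p1
        [Ax] p1 ⊢ p1

Result: YES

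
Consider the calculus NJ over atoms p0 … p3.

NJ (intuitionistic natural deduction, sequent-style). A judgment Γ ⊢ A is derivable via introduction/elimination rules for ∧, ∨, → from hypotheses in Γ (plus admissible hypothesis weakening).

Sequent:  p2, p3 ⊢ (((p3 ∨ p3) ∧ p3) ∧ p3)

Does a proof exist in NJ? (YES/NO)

Derivation (root first):
[∧I] p2, p3 ⊢ (((p3 ∨ p3) ∧ p3) ∧ p3)
  [Wk] p3, p2 ⊢ ((p3 ∨ p3) ∧ p3)
    [∧I] p3 ⊢ ((p3 ∨ p3) ∧ p3)
      [∨I₂] p3 ⊢ (p3 ∨ p3)
        [Ax] p3 ⊢ p3
      [Ax] p3 ⊢ p3
  [Ax] p3 ⊢ p3

Result: YES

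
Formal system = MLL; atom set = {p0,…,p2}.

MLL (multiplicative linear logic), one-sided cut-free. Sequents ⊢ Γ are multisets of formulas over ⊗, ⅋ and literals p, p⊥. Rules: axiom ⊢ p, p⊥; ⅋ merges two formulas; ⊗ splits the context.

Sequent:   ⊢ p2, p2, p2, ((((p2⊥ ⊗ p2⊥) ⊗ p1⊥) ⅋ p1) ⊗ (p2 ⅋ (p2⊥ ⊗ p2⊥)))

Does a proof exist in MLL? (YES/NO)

Proof tree:
[⊗]  ⊢ p2, p2, p2, ((((p2⊥ ⊗ p2⊥) ⊗ p1⊥) ⅋ p1) ⊗ (p2 ⅋ (p2⊥ ⊗ p2⊥)))
  [⅋]  ⊢ p2, p2, (((p2⊥ ⊗ p2⊥) ⊗ p1⊥) ⅋ p1)
    [⊗]  ⊢ p2, p2, p1, ((p2⊥ ⊗ p2⊥) ⊗ p1⊥)
      [⊗]  ⊢ p2, p2, (p2⊥ ⊗ p2⊥)
        [Ax]  ⊢ p2, p2⊥
        [Ax]  ⊢ p2, p2⊥
      [Ax]  ⊢ p1, p1⊥
  [⅋]  ⊢ p2, (p2 ⅋ (p2⊥ ⊗ p2⊥))
    [⊗]  ⊢ p2, p2, (p2⊥ ⊗ p2⊥)
      [Ax]  ⊢ p2, p2⊥
      [Ax]  ⊢ p2, p2⊥

Result: YES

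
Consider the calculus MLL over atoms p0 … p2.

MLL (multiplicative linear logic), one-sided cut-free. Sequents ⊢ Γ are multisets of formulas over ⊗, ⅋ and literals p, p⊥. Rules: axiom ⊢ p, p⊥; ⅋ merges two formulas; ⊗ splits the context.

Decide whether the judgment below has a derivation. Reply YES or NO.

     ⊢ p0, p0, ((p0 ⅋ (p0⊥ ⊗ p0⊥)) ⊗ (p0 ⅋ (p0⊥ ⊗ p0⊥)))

Derivation (root first):
[⊗]  ⊢ p0, p0, ((p0 ⅋ (p0⊥ ⊗ p0⊥)) ⊗ (p0 ⅋ (p0⊥ ⊗ p0⊥)))
  [⅋]  ⊢ p0, (p0 ⅋ (p0⊥ ⊗ p0⊥))
    [⊗]  ⊢ p0, p0, (p0⊥ ⊗ p0⊥)
      [Ax]  ⊢ p0, p0⊥
      [Ax]  ⊢ p0, p0⊥
  [⅋]  ⊢ p0, (p0 ⅋ (p0⊥ ⊗ p0⊥))
    [⊗]  ⊢ p0, p0, (p0⊥ ⊗ p0⊥)
      [Ax]  ⊢ p0, p0⊥
      [Ax]  ⊢ p0, p0⊥

Result: YES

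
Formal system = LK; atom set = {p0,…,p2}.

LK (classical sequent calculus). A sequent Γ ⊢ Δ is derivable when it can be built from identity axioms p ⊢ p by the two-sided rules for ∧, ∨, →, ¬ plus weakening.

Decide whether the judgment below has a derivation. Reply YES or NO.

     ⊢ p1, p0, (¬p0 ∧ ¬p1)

Derivation (root first):
[∧R]  ⊢ p1, p0, (¬p0 ∧ ¬p1)
  [¬R]  ⊢ p0, ¬p0
    [Ax] p0 ⊢ p0
  [¬R]  ⊢ p1, ¬p1
    [Ax] p1 ⊢ p1

Result: YES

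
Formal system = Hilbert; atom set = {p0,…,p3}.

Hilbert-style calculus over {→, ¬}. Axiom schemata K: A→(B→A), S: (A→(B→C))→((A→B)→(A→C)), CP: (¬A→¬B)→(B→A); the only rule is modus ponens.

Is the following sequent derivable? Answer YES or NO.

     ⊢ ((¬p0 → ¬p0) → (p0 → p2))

Enumerate valuations to refute Γ ⊢ Δ:
  v=0000: Γ:[] Δ:[((¬p0 → ¬p0) → (p0 → p2))=T] refutes=False
  v=0001: Γ:[] Δ:[((¬p0 → ¬p0) → (p0 → p2))=T] refutes=False
  v=0010: Γ:[] Δ:[((¬p0 → ¬p0) → (p0 → p2))=T] refutes=False
  v=0011: Γ:[] Δ:[((¬p0 → ¬p0) → (p0 → p2))=T] refutes=False
  v=0100: Γ:[] Δ:[((¬p0 → ¬p0) → (p0 → p2))=T] refutes=False
  v=0101: Γ:[] Δ:[((¬p0 → ¬p0) → (p0 → p2))=T] refutes=False
  v=0110: Γ:[] Δ:[((¬p0 → ¬p0) → (p0 → p2))=T] refutes=False
  v=0111: Γ:[] Δ:[((¬p0 → ¬p0) → (p0 → p2))=T] refutes=False
  v=1000: Γ:[] Δ:[((¬p0 → ¬p0) → (p0 → p2))=F] refutes=True  ← countermodel

Result: NO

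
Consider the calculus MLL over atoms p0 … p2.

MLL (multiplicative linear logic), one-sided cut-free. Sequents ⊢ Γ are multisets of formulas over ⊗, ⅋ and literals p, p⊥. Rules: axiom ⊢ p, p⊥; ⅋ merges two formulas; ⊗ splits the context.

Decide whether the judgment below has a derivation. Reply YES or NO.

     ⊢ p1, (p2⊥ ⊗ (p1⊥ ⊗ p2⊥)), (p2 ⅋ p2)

Derivation trace:
[⅋]  ⊢ p1, (p2⊥ ⊗ (p1⊥ ⊗ p2⊥)), (p2 ⅋ p2)
  [⊗]  ⊢ p2, p1, p2, (p2⊥ ⊗ (p1⊥ ⊗ p2⊥))
    [Ax]  ⊢ p2, p2⊥
    [⊗]  ⊢ p1, p2, (p1⊥ ⊗ p2⊥)
      [Ax]  ⊢ p1, p1⊥
      [Ax]  ⊢ p2, p2⊥

Result: YES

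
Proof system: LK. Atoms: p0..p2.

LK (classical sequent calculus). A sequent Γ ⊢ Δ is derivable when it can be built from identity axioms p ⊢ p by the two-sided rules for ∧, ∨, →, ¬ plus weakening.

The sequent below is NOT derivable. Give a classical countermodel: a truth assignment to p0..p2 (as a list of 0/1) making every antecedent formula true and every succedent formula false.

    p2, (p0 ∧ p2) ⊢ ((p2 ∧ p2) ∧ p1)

Enumerate valuations to refute Γ ⊢ Δ:
  v=000: Γ:[p2=F, (p0 ∧ p2)=F] Δ:[((p2 ∧ p2) ∧ p1)=F] refutes=False
  v=001: Γ:[p2=T, (p0 ∧ p2)=F] Δ:[((p2 ∧ p2) ∧ p1)=F] refutes=False
  v=010: Γ:[p2=F, (p0 ∧ p2)=F] Δ:[((p2 ∧ p2) ∧ p1)=F] refutes=False
  v=011: Γ:[p2=T, (p0 ∧ p2)=F] Δ:[((p2 ∧ p2) ∧ p1)=T] refutes=False
  v=100: Γ:[p2=F, (p0 ∧ p2)=F] Δ:[((p2 ∧ p2) ∧ p1)=F] refutes=False
  v=101: Γ:[p2=T, (p0 ∧ p2)=T] Δ:[((p2 ∧ p2) ∧ p1)=F] refutes=True  ← countermodel

Result: [1, 0, 1]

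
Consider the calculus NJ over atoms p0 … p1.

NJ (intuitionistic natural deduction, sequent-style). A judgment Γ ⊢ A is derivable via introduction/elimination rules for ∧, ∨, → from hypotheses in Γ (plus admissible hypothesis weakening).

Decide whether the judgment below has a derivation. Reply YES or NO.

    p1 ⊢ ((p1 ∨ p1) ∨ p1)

Derivation trace:
[∨I₁] p1 ⊢ ((p1 ∨ p1) ∨ p1)
  [∨I₂] p1 ⊢ (p1 ∨ p1)
    [Ax] p1 ⊢ p1

Result: YES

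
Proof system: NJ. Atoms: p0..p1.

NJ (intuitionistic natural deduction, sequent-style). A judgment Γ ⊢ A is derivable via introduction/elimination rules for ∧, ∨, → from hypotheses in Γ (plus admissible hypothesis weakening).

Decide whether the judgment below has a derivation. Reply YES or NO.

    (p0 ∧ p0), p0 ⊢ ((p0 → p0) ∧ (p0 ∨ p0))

Derivation trace:
[∧I] (p0 ∧ p0), p0 ⊢ ((p0 → p0) ∧ (p0 ∨ p0))
  [→I]  ⊢ (p0 → p0)
    [Ax] p0 ⊢ p0
  [∨I₂] p0, (p0 ∧ p0) ⊢ (p0 ∨ p0)
    [Wk] p0, (p0 ∧ p0) ⊢ p0
      [Ax] p0 ⊢ p0

Result: YES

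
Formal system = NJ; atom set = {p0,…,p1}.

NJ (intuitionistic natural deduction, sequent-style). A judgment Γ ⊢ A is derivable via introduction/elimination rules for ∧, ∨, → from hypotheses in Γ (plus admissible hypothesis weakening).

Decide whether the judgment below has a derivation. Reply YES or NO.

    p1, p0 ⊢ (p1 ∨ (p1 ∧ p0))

Derivation trace:
[∨I₂] p1, p0 ⊢ (p1 ∨ (p1 ∧ p0))
  [∧I] p1, p0 ⊢ (p1 ∧ p0)
    [Ax] p1 ⊢ p1
    [Ax] p0 ⊢ p0

Result: YES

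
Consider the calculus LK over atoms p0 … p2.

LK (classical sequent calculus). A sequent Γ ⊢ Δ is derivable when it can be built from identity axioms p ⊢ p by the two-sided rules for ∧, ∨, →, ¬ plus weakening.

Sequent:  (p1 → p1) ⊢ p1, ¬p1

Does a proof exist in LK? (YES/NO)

Proof tree:
[¬R] (p1 → p1) ⊢ p1, ¬p1
  [→L] p1, (p1 → p1) ⊢ p1
    [Ax] p1 ⊢ p1
    [Ax] p1 ⊢ p1

Result: YES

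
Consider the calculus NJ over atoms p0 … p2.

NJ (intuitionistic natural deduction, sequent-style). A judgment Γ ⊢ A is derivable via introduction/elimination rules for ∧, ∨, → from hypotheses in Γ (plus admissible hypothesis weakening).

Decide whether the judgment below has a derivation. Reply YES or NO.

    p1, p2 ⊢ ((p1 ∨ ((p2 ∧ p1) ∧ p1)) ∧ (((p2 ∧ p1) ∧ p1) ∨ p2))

Proof tree:
[∧I] p1, p2 ⊢ ((p1 ∨ ((p2 ∧ p1) ∧ p1)) ∧ (((p2 ∧ p1) ∧ p1) ∨ p2))
  [∨I₂] p1, p2 ⊢ (p1 ∨ ((p2 ∧ p1) ∧ p1))
    [∧I] p1, p2 ⊢ ((p2 ∧ p1) ∧ p1)
      [∧I] p1, p2 ⊢ (p2 ∧ p1)
        [Ax] p2 ⊢ p2
        [Ax] p1 ⊢ p1
      [Ax] p1 ⊢ p1
  [∨I₁] p1, p2 ⊢ (((p2 ∧ p1) ∧ p1) ∨ p2)
    [∧I] p1, p2 ⊢ ((p2 ∧ p1) ∧ p1)
      [∧I] p1, p2 ⊢ (p2 ∧ p1)
        [Ax] p2 ⊢ p2
        [Ax] p1 ⊢ p1
      [Ax] p1 ⊢ p1

Result: YES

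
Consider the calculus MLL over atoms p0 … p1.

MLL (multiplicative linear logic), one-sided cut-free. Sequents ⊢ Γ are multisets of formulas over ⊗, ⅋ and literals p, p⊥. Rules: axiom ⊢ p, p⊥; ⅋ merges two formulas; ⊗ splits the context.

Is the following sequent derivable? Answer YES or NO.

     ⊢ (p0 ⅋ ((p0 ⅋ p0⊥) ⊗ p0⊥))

Proof tree:
[⅋]  ⊢ (p0 ⅋ ((p0 ⅋ p0⊥) ⊗ p0⊥))
  [⊗]  ⊢ p0, ((p0 ⅋ p0⊥) ⊗ p0⊥)
    [⅋]  ⊢ (p0 ⅋ p0⊥)
      [Ax]  ⊢ p0, p0⊥
    [Ax]  ⊢ p0, p0⊥

Result: YES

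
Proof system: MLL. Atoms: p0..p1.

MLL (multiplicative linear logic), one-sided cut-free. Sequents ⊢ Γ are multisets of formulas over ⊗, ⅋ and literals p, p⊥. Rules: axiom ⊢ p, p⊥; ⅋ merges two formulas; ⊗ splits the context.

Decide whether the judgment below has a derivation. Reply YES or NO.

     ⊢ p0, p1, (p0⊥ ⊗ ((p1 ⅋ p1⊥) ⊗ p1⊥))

Derivation trace:
[⊗]  ⊢ p0, p1, (p0⊥ ⊗ ((p1 ⅋ p1⊥) ⊗ p1⊥))
  [Ax]  ⊢ p0, p0⊥
  [⊗]  ⊢ p1, ((p1 ⅋ p1⊥) ⊗ p1⊥)
    [⅋]  ⊢ (p1 ⅋ p1⊥)
      [Ax]  ⊢ p1, p1⊥
    [Ax]  ⊢ p1, p1⊥

Result: YES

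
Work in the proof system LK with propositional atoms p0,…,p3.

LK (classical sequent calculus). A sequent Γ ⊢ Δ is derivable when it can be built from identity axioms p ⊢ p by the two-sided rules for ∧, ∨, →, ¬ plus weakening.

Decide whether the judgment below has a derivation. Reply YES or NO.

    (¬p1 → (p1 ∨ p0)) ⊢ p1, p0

Derivation trace:
[→L] (¬p1 → (p1 ∨ p0)) ⊢ p1, p0
  [¬R]  ⊢ p1, ¬p1
    [Ax] p1 ⊢ p1
  [∨L] (p1 ∨ p0) ⊢ p1, p0
    [Ax] p1 ⊢ p1
    [Ax] p0 ⊢ p0

Result: YES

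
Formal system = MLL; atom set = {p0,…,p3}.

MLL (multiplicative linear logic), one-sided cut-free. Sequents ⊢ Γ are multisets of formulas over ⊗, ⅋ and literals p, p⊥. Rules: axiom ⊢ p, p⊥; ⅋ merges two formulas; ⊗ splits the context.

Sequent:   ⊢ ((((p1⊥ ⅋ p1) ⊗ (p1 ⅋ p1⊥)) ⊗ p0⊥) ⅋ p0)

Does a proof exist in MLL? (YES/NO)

Proof tree:
[⅋]  ⊢ ((((p1⊥ ⅋ p1) ⊗ (p1 ⅋ p1⊥)) ⊗ p0⊥) ⅋ p0)
  [⊗]  ⊢ p0, (((p1⊥ ⅋ p1) ⊗ (p1 ⅋ p1⊥)) ⊗ p0⊥)
    [⊗]  ⊢ ((p1⊥ ⅋ p1) ⊗ (p1 ⅋ p1⊥))
      [⅋]  ⊢ (p1⊥ ⅋ p1)
        [Ax]  ⊢ p1, p1⊥
      [⅋]  ⊢ (p1 ⅋ p1⊥)
        [Ax]  ⊢ p1, p1⊥
    [Ax]  ⊢ p0, p0⊥

Result: YES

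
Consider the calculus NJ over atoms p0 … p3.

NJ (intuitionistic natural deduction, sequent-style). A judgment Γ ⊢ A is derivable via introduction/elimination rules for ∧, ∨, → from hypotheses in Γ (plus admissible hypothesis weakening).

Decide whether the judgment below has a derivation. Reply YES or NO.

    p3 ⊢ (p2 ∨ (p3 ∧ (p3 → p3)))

Derivation (root first):
[∨I₂] p3 ⊢ (p2 ∨ (p3 ∧ (p3 → p3)))
  [∧I] p3 ⊢ (p3 ∧ (p3 → p3))
    [Ax] p3 ⊢ p3
    [→I]  ⊢ (p3 → p3)
      [Ax] p3 ⊢ p3

Result: YES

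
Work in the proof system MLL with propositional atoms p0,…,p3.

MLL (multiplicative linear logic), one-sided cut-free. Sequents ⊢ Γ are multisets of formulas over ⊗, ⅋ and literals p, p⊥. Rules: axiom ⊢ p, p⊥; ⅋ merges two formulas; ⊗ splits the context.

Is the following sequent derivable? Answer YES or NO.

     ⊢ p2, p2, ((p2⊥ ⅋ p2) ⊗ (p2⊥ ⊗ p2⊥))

Derivation trace:
[⊗]  ⊢ p2, p2, ((p2⊥ ⅋ p2) ⊗ (p2⊥ ⊗ p2⊥))
  [⅋]  ⊢ (p2⊥ ⅋ p2)
    [Ax]  ⊢ p2, p2⊥
  [⊗]  ⊢ p2, p2, (p2⊥ ⊗ p2⊥)
    [Ax]  ⊢ p2, p2⊥
    [Ax]  ⊢ p2, p2⊥

Result: YES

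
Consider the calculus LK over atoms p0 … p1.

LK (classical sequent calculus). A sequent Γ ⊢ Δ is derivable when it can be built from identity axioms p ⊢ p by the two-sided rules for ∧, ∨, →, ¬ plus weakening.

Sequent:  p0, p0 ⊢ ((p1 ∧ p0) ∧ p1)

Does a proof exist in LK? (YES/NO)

Enumerate valuations to refute Γ ⊢ Δ:
  v=00: Γ:[p0=F, p0=F] Δ:[((p1 ∧ p0) ∧ p1)=F] refutes=False
  v=01: Γ:[p0=F, p0=F] Δ:[((p1 ∧ p0) ∧ p1)=F] refutes=False
  v=10: Γ:[p0=T, p0=T] Δ:[((p1 ∧ p0) ∧ p1)=F] refutes=True  ← countermodel

Result: NO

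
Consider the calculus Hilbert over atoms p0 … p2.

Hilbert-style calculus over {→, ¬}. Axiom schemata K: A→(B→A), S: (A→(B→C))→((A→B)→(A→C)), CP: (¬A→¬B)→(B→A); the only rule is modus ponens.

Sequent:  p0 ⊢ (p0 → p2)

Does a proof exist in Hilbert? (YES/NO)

Enumerate valuations to refute Γ ⊢ Δ:
  v=000: Γ:[p0=F] Δ:[(p0 → p2)=T] refutes=False
  v=001: Γ:[p0=F] Δ:[(p0 → p2)=T] refutes=False
  v=010: Γ:[p0=F] Δ:[(p0 → p2)=T] refutes=False
  v=011: Γ:[p0=F] Δ:[(p0 → p2)=T] refutes=False
  v=100: Γ:[p0=T] Δ:[(p0 → p2)=F] refutes=True  ← countermodel

Result: NO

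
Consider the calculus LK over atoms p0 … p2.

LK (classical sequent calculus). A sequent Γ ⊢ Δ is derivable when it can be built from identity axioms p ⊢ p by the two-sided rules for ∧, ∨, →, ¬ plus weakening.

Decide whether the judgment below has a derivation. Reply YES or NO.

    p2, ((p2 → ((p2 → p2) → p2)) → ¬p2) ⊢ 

Derivation (root first):
[→L] p2, ((p2 → ((p2 → p2) → p2)) → ¬p2) ⊢ 
  [→R]  ⊢ (p2 → ((p2 → p2) → p2))
    [→R] p2 ⊢ ((p2 → p2) → p2)
      [→L] p2, (p2 → p2) ⊢ p2
        [Ax] p2 ⊢ p2
        [Ax] p2 ⊢ p2
  [¬L] p2, ¬p2 ⊢ 
    [Ax] p2 ⊢ p2

Result: YES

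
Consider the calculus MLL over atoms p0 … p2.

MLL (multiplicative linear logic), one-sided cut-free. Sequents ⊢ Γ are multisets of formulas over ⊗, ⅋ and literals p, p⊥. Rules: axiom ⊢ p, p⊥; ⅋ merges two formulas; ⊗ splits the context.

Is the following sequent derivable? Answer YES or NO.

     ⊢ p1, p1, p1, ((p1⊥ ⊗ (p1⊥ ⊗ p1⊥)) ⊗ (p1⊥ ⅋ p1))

Derivation (root first):
[⊗]  ⊢ p1, p1, p1, ((p1⊥ ⊗ (p1⊥ ⊗ p1⊥)) ⊗ (p1⊥ ⅋ p1))
  [⊗]  ⊢ p1, p1, p1, (p1⊥ ⊗ (p1⊥ ⊗ p1⊥))
    [Ax]  ⊢ p1, p1⊥
    [⊗]  ⊢ p1, p1, (p1⊥ ⊗ p1⊥)
      [Ax]  ⊢ p1, p1⊥
      [Ax]  ⊢ p1, p1⊥
  [⅋]  ⊢ (p1⊥ ⅋ p1)
    [Ax]  ⊢ p1, p1⊥

Result: YES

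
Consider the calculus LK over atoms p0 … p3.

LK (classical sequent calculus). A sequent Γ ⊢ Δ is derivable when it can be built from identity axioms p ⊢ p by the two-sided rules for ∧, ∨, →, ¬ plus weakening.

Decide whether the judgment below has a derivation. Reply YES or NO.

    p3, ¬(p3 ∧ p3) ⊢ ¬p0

Derivation trace:
[¬L] p3, ¬(p3 ∧ p3) ⊢ ¬p0
  [¬R] p3 ⊢ (p3 ∧ p3), ¬p0
    [∧R] p3, p0 ⊢ (p3 ∧ p3)
      [WL] p3, p0 ⊢ p3
        [Ax] p3 ⊢ p3
      [Ax] p3 ⊢ p3

Result: YES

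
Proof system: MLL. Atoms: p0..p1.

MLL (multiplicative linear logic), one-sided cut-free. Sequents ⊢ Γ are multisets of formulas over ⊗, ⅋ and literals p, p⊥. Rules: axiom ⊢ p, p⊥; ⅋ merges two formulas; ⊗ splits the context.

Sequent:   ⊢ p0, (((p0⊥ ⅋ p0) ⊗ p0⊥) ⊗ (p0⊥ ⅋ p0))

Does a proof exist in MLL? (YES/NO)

Proof tree:
[⊗]  ⊢ p0, (((p0⊥ ⅋ p0) ⊗ p0⊥) ⊗ (p0⊥ ⅋ p0))
  [⊗]  ⊢ p0, ((p0⊥ ⅋ p0) ⊗ p0⊥)
    [⅋]  ⊢ (p0⊥ ⅋ p0)
      [Ax]  ⊢ p0, p0⊥
    [Ax]  ⊢ p0, p0⊥
  [⅋]  ⊢ (p0⊥ ⅋ p0)
    [Ax]  ⊢ p0, p0⊥

Result: YES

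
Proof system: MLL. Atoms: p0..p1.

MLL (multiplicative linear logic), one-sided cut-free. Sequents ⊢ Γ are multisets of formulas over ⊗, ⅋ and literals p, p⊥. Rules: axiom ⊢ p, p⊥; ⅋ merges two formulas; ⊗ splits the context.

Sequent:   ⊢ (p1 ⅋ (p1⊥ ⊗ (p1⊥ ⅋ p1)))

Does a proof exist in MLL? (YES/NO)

Derivation (root first):
[⅋]  ⊢ (p1 ⅋ (p1⊥ ⊗ (p1⊥ ⅋ p1)))
  [⊗]  ⊢ p1, (p1⊥ ⊗ (p1⊥ ⅋ p1))
    [Ax]  ⊢ p1, p1⊥
    [⅋]  ⊢ (p1⊥ ⅋ p1)
      [Ax]  ⊢ p1, p1⊥

Result: YES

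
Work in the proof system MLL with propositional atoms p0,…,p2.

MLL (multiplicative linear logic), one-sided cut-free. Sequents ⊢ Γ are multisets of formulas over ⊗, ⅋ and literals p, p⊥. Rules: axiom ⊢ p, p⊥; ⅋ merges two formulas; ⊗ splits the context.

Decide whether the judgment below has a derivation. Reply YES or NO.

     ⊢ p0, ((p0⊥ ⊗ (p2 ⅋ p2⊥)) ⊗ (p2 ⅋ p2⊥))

Derivation (root first):
[⊗]  ⊢ p0, ((p0⊥ ⊗ (p2 ⅋ p2⊥)) ⊗ (p2 ⅋ p2⊥))
  [⊗]  ⊢ p0, (p0⊥ ⊗ (p2 ⅋ p2⊥))
    [Ax]  ⊢ p0, p0⊥
    [⅋]  ⊢ (p2 ⅋ p2⊥)
      [Ax]  ⊢ p2, p2⊥
  [⅋]  ⊢ (p2 ⅋ p2⊥)
    [Ax]  ⊢ p2, p2⊥

Result: YES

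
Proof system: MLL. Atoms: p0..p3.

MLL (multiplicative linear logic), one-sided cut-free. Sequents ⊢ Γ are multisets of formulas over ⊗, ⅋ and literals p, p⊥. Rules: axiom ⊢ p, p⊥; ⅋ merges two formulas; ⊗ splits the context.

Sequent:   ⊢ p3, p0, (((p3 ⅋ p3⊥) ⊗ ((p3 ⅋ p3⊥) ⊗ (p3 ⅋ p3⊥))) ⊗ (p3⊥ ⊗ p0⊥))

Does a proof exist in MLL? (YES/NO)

Derivation trace:
[⊗]  ⊢ p3, p0, (((p3 ⅋ p3⊥) ⊗ ((p3 ⅋ p3⊥) ⊗ (p3 ⅋ p3⊥))) ⊗ (p3⊥ ⊗ p0⊥))
  [⊗]  ⊢ ((p3 ⅋ p3⊥) ⊗ ((p3 ⅋ p3⊥) ⊗ (p3 ⅋ p3⊥)))
    [⅋]  ⊢ (p3 ⅋ p3⊥)
      [Ax]  ⊢ p3, p3⊥
    [⊗]  ⊢ ((p3 ⅋ p3⊥) ⊗ (p3 ⅋ p3⊥))
      [⅋]  ⊢ (p3 ⅋ p3⊥)
        [Ax]  ⊢ p3, p3⊥
      [⅋]  ⊢ (p3 ⅋ p3⊥)
        [Ax]  ⊢ p3, p3⊥
  [⊗]  ⊢ p3, p0, (p3⊥ ⊗ p0⊥)
    [Ax]  ⊢ p3, p3⊥
    [Ax]  ⊢ p0, p0⊥

Result: YES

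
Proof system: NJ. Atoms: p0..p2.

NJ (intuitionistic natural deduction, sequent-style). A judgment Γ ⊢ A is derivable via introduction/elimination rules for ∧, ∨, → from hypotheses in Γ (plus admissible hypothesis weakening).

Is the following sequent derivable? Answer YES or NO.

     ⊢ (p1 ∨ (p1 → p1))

Derivation (root first):
[∨I₂]  ⊢ (p1 ∨ (p1 → p1))
  [→I]  ⊢ (p1 → p1)
    [Ax] p1 ⊢ p1

Result: YES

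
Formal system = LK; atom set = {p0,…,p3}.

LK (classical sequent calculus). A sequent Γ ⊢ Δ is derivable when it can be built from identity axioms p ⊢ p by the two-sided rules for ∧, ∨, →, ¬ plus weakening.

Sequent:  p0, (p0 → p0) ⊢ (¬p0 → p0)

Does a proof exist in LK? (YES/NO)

Proof tree:
[→L] p0, (p0 → p0) ⊢ (¬p0 → p0)
  [Ax] p0 ⊢ p0
  [→R] p0 ⊢ (¬p0 → p0)
    [¬L] p0, ¬p0 ⊢ p0
      [WR] p0 ⊢ p0, p0
        [Ax] p0 ⊢ p0

Result: YES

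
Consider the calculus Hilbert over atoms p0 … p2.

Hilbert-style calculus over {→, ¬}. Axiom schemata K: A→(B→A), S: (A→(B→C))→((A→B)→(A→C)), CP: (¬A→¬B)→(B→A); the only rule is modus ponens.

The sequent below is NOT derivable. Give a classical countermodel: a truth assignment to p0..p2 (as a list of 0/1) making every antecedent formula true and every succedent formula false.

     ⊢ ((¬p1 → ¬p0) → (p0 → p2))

Enumerate valuations to refute Γ ⊢ Δ:
  v=000: Γ:[] Δ:[((¬p1 → ¬p0) → (p0 → p2))=T] refutes=False
  v=001: Γ:[] Δ:[((¬p1 → ¬p0) → (p0 → p2))=T] refutes=False
  v=010: Γ:[] Δ:[((¬p1 → ¬p0) → (p0 → p2))=T] refutes=False
  v=011: Γ:[] Δ:[((¬p1 → ¬p0) → (p0 → p2))=T] refutes=False
  v=100: Γ:[] Δ:[((¬p1 → ¬p0) → (p0 → p2))=T] refutes=False
  v=101: Γ:[] Δ:[((¬p1 → ¬p0) → (p0 → p2))=T] refutes=False
  v=110: Γ:[] Δ:[((¬p1 → ¬p0) → (p0 → p2))=F] refutes=True  ← countermodel

Result: [1, 1, 0]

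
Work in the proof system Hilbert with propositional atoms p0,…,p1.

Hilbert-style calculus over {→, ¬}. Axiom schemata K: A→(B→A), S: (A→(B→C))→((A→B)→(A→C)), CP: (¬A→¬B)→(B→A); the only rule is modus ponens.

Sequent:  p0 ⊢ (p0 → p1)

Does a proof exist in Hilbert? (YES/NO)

Search for a countermodel by truth-table:
  v=00: Γ:[p0=F] Δ:[(p0 → p1)=T] refutes=False
  v=01: Γ:[p0=F] Δ:[(p0 → p1)=T] refutes=False
  v=10: Γ:[p0=T] Δ:[(p0 → p1)=F] refutes=True  ← countermodel

Result: NO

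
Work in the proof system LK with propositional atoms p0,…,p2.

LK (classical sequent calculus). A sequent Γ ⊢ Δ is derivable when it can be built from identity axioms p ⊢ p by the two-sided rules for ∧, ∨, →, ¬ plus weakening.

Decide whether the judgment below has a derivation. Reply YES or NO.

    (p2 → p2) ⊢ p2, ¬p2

Derivation trace:
[¬R] (p2 → p2) ⊢ p2, ¬p2
  [→L] p2, (p2 → p2) ⊢ p2
    [Ax] p2 ⊢ p2
    [Ax] p2 ⊢ p2

Result: YES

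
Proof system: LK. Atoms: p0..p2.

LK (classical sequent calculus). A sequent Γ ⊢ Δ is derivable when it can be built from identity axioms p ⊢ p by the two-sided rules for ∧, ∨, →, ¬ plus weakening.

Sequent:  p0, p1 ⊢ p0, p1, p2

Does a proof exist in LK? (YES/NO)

Derivation trace:
[WR] p0, p1 ⊢ p0, p1, p2
  [WR] p0, p1 ⊢ p0, p1
    [WL] p0, p1 ⊢ p0
      [Ax] p0 ⊢ p0

Result: YES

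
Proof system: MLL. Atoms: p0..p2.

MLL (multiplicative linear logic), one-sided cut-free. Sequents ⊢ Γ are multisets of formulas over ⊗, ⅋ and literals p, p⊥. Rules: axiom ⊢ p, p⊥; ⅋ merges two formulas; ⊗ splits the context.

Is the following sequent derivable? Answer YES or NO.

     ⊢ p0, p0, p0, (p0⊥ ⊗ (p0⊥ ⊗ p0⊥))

Proof tree:
[⊗]  ⊢ p0, p0, p0, (p0⊥ ⊗ (p0⊥ ⊗ p0⊥))
  [Ax]  ⊢ p0, p0⊥
  [⊗]  ⊢ p0, p0, (p0⊥ ⊗ p0⊥)
    [Ax]  ⊢ p0, p0⊥
    [Ax]  ⊢ p0, p0⊥

Result: YES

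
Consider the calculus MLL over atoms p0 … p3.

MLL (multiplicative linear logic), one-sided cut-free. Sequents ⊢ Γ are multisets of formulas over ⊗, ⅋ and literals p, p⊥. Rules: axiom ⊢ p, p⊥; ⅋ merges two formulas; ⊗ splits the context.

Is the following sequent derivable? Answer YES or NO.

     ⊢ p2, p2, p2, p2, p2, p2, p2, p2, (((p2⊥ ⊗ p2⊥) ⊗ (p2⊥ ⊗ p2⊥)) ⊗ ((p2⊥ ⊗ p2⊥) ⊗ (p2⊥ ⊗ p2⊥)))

Derivation (root first):
[⊗]  ⊢ p2, p2, p2, p2, p2, p2, p2, p2, (((p2⊥ ⊗ p2⊥) ⊗ (p2⊥ ⊗ p2⊥)) ⊗ ((p2⊥ ⊗ p2⊥) ⊗ (p2⊥ ⊗ p2⊥)))
  [⊗]  ⊢ p2, p2, p2, p2, ((p2⊥ ⊗ p2⊥) ⊗ (p2⊥ ⊗ p2⊥))
    [⊗]  ⊢ p2, p2, (p2⊥ ⊗ p2⊥)
      [Ax]  ⊢ p2, p2⊥
      [Ax]  ⊢ p2, p2⊥
    [⊗]  ⊢ p2, p2, (p2⊥ ⊗ p2⊥)
      [Ax]  ⊢ p2, p2⊥
      [Ax]  ⊢ p2, p2⊥
  [⊗]  ⊢ p2, p2, p2, p2, ((p2⊥ ⊗ p2⊥) ⊗ (p2⊥ ⊗ p2⊥))
    [⊗]  ⊢ p2, p2, (p2⊥ ⊗ p2⊥)
      [Ax]  ⊢ p2, p2⊥
      [Ax]  ⊢ p2, p2⊥
    [⊗]  ⊢ p2, p2, (p2⊥ ⊗ p2⊥)
      [Ax]  ⊢ p2, p2⊥
      [Ax]  ⊢ p2, p2⊥

Result: YES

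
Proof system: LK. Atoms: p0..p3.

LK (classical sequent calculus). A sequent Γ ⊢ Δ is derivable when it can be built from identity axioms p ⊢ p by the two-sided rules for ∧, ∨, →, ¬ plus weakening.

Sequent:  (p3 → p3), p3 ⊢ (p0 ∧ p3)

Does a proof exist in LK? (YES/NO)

Enumerate valuations to refute Γ ⊢ Δ:
  v=0000: Γ:[(p3 → p3)=T, p3=F] Δ:[(p0 ∧ p3)=F] refutes=False
  v=0001: Γ:[(p3 → p3)=T, p3=T] Δ:[(p0 ∧ p3)=F] refutes=True  ← countermodel

Result: NO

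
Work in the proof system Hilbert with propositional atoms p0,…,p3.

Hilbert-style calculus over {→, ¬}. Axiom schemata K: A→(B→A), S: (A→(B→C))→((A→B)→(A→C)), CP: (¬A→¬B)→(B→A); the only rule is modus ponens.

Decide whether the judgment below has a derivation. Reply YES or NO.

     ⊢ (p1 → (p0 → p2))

Enumerate valuations to refute Γ ⊢ Δ:
  v=0000: Γ:[] Δ:[(p1 → (p0 → p2))=T] refutes=False
  v=0001: Γ:[] Δ:[(p1 → (p0 → p2))=T] refutes=False
  v=0010: Γ:[] Δ:[(p1 → (p0 → p2))=T] refutes=False
  v=0011: Γ:[] Δ:[(p1 → (p0 → p2))=T] refutes=False
  v=0100: Γ:[] Δ:[(p1 → (p0 → p2))=T] refutes=False
  v=0101: Γ:[] Δ:[(p1 → (p0 → p2))=T] refutes=False
  v=0110: Γ:[] Δ:[(p1 → (p0 → p2))=T] refutes=False
  v=0111: Γ:[] Δ:[(p1 → (p0 → p2))=T] refutes=False
  v=1000: Γ:[] Δ:[(p1 → (p0 → p2))=T] refutes=False
  v=1001: Γ:[] Δ:[(p1 → (p0 → p2))=T] refutes=False
  v=1010: Γ:[] Δ:[(p1 → (p0 → p2))=T] refutes=False
  v=1011: Γ:[] Δ:[(p1 → (p0 → p2))=T] refutes=False
  v=1100: Γ:[] Δ:[(p1 → (p0 → p2))=F] refutes=True  ← countermodel

Result: NO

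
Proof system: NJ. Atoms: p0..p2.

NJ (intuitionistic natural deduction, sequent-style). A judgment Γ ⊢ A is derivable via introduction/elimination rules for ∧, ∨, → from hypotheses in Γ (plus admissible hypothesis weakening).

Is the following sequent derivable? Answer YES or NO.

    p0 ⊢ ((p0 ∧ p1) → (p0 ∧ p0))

Derivation (root first):
[→I] p0 ⊢ ((p0 ∧ p1) → (p0 ∧ p0))
  [∧I] (p0 ∧ p1), p0 ⊢ (p0 ∧ p0)
    [Ax] p0 ⊢ p0
    [Wk] p0, (p0 ∧ p1) ⊢ p0
      [Ax] p0 ⊢ p0

Result: YES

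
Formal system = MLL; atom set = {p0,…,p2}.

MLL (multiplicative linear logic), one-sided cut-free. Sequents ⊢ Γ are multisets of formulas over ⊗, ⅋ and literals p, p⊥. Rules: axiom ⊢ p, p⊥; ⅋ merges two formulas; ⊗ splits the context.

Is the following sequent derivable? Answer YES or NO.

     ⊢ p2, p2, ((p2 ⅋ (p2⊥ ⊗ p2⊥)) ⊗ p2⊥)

Derivation (root first):
[⊗]  ⊢ p2, p2, ((p2 ⅋ (p2⊥ ⊗ p2⊥)) ⊗ p2⊥)
  [⅋]  ⊢ p2, (p2 ⅋ (p2⊥ ⊗ p2⊥))
    [⊗]  ⊢ p2, p2, (p2⊥ ⊗ p2⊥)
      [Ax]  ⊢ p2, p2⊥
      [Ax]  ⊢ p2, p2⊥
  [Ax]  ⊢ p2, p2⊥

Result: YES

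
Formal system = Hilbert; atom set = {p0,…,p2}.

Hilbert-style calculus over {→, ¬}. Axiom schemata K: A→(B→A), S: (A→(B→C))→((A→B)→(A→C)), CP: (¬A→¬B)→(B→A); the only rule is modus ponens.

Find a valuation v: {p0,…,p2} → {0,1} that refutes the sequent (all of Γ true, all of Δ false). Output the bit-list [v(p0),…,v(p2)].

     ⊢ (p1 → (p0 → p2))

Truth-table refutation:
  v=000: Γ:[] Δ:[(p1 → (p0 → p2))=T] refutes=False
  v=001: Γ:[] Δ:[(p1 → (p0 → p2))=T] refutes=False
  v=010: Γ:[] Δ:[(p1 → (p0 → p2))=T] refutes=False
  v=011: Γ:[] Δ:[(p1 → (p0 → p2))=T] refutes=False
  v=100: Γ:[] Δ:[(p1 → (p0 → p2))=T] refutes=False
  v=101: Γ:[] Δ:[(p1 → (p0 → p2))=T] refutes=False
  v=110: Γ:[] Δ:[(p1 → (p0 → p2))=F] refutes=True  ← countermodel

Result: [1, 1, 0]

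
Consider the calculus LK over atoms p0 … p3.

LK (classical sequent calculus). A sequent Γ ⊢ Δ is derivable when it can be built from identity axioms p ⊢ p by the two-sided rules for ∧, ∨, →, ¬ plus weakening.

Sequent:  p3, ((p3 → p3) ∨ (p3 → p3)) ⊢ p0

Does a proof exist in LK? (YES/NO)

Enumerate valuations to refute Γ ⊢ Δ:
  v=0000: Γ:[p3=F, ((p3 → p3) ∨ (p3 → p3))=T] Δ:[p0=F] refutes=False
  v=0001: Γ:[p3=T, ((p3 → p3) ∨ (p3 → p3))=T] Δ:[p0=F] refutes=True  ← countermodel

Result: NO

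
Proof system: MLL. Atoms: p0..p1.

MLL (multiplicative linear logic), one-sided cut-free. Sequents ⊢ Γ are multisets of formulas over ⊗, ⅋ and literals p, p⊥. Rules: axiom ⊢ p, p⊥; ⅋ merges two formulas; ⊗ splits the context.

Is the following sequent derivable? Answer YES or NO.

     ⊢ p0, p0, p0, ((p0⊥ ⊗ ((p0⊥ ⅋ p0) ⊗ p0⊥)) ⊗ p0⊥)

Proof tree:
[⊗]  ⊢ p0, p0, p0, ((p0⊥ ⊗ ((p0⊥ ⅋ p0) ⊗ p0⊥)) ⊗ p0⊥)
  [⊗]  ⊢ p0, p0, (p0⊥ ⊗ ((p0⊥ ⅋ p0) ⊗ p0⊥))
    [Ax]  ⊢ p0, p0⊥
    [⊗]  ⊢ p0, ((p0⊥ ⅋ p0) ⊗ p0⊥)
      [⅋]  ⊢ (p0⊥ ⅋ p0)
        [Ax]  ⊢ p0, p0⊥
      [Ax]  ⊢ p0, p0⊥
  [Ax]  ⊢ p0, p0⊥

Result: YES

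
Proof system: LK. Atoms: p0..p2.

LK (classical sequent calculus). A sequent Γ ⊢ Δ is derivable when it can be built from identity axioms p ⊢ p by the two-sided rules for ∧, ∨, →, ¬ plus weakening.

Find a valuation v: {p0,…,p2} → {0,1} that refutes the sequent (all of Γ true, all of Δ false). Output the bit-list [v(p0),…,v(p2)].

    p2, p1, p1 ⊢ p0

Search for a countermodel by truth-table:
  v=000: Γ:[p2=F, p1=F, p1=F] Δ:[p0=F] refutes=False
  v=001: Γ:[p2=T, p1=F, p1=F] Δ:[p0=F] refutes=False
  v=010: Γ:[p2=F, p1=T, p1=T] Δ:[p0=F] refutes=False
  v=011: Γ:[p2=T, p1=T, p1=T] Δ:[p0=F] refutes=True  ← countermodel

Result: [0, 1, 1]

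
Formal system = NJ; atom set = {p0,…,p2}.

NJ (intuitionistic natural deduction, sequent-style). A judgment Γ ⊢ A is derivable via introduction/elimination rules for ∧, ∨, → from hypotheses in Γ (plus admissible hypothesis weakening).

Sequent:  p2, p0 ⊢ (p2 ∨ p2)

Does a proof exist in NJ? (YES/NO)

Derivation (root first):
[∨I₁] p2, p0 ⊢ (p2 ∨ p2)
  [Wk] p2, p0 ⊢ p2
    [Ax] p2 ⊢ p2

Result: YES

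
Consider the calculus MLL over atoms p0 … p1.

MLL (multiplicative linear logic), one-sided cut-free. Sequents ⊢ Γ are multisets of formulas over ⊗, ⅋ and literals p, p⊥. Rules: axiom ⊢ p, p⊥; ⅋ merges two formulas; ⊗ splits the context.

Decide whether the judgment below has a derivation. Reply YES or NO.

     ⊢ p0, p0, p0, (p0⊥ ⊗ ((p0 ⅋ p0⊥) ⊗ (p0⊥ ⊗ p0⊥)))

Derivation (root first):
[⊗]  ⊢ p0, p0, p0, (p0⊥ ⊗ ((p0 ⅋ p0⊥) ⊗ (p0⊥ ⊗ p0⊥)))
  [Ax]  ⊢ p0, p0⊥
  [⊗]  ⊢ p0, p0, ((p0 ⅋ p0⊥) ⊗ (p0⊥ ⊗ p0⊥))
    [⅋]  ⊢ (p0 ⅋ p0⊥)
      [Ax]  ⊢ p0, p0⊥
    [⊗]  ⊢ p0, p0, (p0⊥ ⊗ p0⊥)
      [Ax]  ⊢ p0, p0⊥
      [Ax]  ⊢ p0, p0⊥

Result: YES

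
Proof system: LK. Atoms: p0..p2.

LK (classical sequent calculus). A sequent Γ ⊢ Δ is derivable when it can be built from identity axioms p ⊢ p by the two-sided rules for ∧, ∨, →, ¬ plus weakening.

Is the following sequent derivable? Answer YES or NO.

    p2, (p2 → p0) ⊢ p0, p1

Derivation trace:
[WR] p2, (p2 → p0) ⊢ p0, p1
  [→L] p2, (p2 → p0) ⊢ p0
    [Ax] p2 ⊢ p2
    [Ax] p0 ⊢ p0

Result: YES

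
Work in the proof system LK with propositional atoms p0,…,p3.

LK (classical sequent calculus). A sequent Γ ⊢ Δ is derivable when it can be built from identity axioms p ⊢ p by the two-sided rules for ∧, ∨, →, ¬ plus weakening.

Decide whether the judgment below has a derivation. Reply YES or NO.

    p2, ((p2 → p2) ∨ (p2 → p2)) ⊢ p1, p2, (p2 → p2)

Derivation trace:
[∨L] p2, ((p2 → p2) ∨ (p2 → p2)) ⊢ p1, p2, (p2 → p2)
  [WR] p2, (p2 → p2) ⊢ p2, p1
    [→L] p2, (p2 → p2) ⊢ p2
      [Ax] p2 ⊢ p2
      [Ax] p2 ⊢ p2
  [→R] (p2 → p2) ⊢ (p2 → p2)
    [→L] p2, (p2 → p2) ⊢ p2
      [Ax] p2 ⊢ p2
      [Ax] p2 ⊢ p2

Result: YES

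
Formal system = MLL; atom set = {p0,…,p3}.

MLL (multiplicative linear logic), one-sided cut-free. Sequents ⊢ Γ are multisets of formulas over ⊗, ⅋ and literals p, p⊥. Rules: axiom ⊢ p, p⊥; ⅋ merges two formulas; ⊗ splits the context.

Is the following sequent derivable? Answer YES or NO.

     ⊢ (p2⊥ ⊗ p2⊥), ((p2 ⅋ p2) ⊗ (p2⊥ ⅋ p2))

Derivation trace:
[⊗]  ⊢ (p2⊥ ⊗ p2⊥), ((p2 ⅋ p2) ⊗ (p2⊥ ⅋ p2))
  [⅋]  ⊢ (p2⊥ ⊗ p2⊥), (p2 ⅋ p2)
    [⊗]  ⊢ p2, p2, (p2⊥ ⊗ p2⊥)
      [Ax]  ⊢ p2, p2⊥
      [Ax]  ⊢ p2, p2⊥
  [⅋]  ⊢ (p2⊥ ⅋ p2)
    [Ax]  ⊢ p2, p2⊥

Result: YES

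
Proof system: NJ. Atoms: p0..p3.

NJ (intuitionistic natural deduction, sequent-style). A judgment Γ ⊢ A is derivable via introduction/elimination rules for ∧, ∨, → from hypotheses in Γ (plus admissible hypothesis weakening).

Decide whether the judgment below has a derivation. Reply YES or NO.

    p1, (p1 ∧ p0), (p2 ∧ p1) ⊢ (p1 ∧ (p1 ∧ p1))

Proof tree:
[∧I] p1, (p1 ∧ p0), (p2 ∧ p1) ⊢ (p1 ∧ (p1 ∧ p1))
  [Wk] p1, (p1 ∧ p0) ⊢ p1
    [Ax] p1 ⊢ p1
  [∧I] p1, (p2 ∧ p1) ⊢ (p1 ∧ p1)
    [Ax] p1 ⊢ p1
    [Wk] p1, (p2 ∧ p1) ⊢ p1
      [Ax] p1 ⊢ p1

Result: YES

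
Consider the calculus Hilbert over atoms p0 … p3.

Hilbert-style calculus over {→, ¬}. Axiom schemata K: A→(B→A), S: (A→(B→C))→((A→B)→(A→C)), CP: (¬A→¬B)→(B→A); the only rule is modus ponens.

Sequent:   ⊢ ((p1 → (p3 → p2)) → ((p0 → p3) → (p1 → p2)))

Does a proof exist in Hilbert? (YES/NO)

Enumerate valuations to refute Γ ⊢ Δ:
  v=0000: Γ:[] Δ:[((p1 → (p3 → p2)) → ((p0 → p3) → (p1 → p2)))=T] refutes=False
  v=0001: Γ:[] Δ:[((p1 → (p3 → p2)) → ((p0 → p3) → (p1 → p2)))=T] refutes=False
  v=0010: Γ:[] Δ:[((p1 → (p3 → p2)) → ((p0 → p3) → (p1 → p2)))=T] refutes=False
  v=0011: Γ:[] Δ:[((p1 → (p3 → p2)) → ((p0 → p3) → (p1 → p2)))=T] refutes=False
  v=0100: Γ:[] Δ:[((p1 → (p3 → p2)) → ((p0 → p3) → (p1 → p2)))=F] refutes=True  ← countermodel

Result: NO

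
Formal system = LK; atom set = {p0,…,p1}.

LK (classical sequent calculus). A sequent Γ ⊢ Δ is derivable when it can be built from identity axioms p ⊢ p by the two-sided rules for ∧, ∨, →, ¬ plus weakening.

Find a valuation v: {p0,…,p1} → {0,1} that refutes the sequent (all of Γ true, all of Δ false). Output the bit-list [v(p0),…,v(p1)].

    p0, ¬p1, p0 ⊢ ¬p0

Truth-table refutation:
  v=00: Γ:[p0=F, ¬p1=T, p0=F] Δ:[¬p0=T] refutes=False
  v=01: Γ:[p0=F, ¬p1=F, p0=F] Δ:[¬p0=T] refutes=False
  v=10: Γ:[p0=T, ¬p1=T, p0=T] Δ:[¬p0=F] refutes=True  ← countermodel

Result: [1, 0]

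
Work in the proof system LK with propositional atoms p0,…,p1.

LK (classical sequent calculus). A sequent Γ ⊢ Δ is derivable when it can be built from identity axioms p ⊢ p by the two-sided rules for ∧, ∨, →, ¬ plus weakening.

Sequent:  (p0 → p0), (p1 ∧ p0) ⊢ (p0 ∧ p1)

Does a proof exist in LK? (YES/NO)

Proof tree:
[∧L] (p0 → p0), (p1 ∧ p0) ⊢ (p0 ∧ p1)
  [→L] p1, p0, (p0 → p0) ⊢ (p0 ∧ p1)
    [Ax] p0 ⊢ p0
    [∧R] p1, p0 ⊢ (p0 ∧ p1)
      [Ax] p0 ⊢ p0
      [Ax] p1 ⊢ p1

Result: YES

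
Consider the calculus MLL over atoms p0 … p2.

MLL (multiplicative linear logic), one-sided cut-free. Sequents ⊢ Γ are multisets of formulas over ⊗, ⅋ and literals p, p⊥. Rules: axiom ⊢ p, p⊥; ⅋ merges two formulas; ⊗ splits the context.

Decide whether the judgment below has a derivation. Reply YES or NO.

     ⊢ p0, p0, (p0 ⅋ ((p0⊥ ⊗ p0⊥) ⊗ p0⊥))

Proof tree:
[⅋]  ⊢ p0, p0, (p0 ⅋ ((p0⊥ ⊗ p0⊥) ⊗ p0⊥))
  [⊗]  ⊢ p0, p0, p0, ((p0⊥ ⊗ p0⊥) ⊗ p0⊥)
    [⊗]  ⊢ p0, p0, (p0⊥ ⊗ p0⊥)
      [Ax]  ⊢ p0, p0⊥
      [Ax]  ⊢ p0, p0⊥
    [Ax]  ⊢ p0, p0⊥

Result: YES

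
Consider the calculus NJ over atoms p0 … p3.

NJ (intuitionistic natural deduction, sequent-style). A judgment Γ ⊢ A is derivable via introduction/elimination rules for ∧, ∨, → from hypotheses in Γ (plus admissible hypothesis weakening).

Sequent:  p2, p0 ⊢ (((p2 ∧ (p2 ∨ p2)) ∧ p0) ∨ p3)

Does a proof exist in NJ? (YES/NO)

Derivation (root first):
[∨I₁] p2, p0 ⊢ (((p2 ∧ (p2 ∨ p2)) ∧ p0) ∨ p3)
  [∧I] p2, p0 ⊢ ((p2 ∧ (p2 ∨ p2)) ∧ p0)
    [∧I] p2 ⊢ (p2 ∧ (p2 ∨ p2))
      [Ax] p2 ⊢ p2
      [∨I₂] p2 ⊢ (p2 ∨ p2)
        [Ax] p2 ⊢ p2
    [Ax] p0 ⊢ p0

Result: YES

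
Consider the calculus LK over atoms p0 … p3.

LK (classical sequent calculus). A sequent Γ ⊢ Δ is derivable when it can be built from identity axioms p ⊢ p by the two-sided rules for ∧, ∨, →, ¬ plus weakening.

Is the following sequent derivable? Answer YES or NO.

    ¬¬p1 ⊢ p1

Derivation trace:
[¬L] ¬¬p1 ⊢ p1
  [¬R]  ⊢ p1, ¬p1
    [Ax] p1 ⊢ p1

Result: YES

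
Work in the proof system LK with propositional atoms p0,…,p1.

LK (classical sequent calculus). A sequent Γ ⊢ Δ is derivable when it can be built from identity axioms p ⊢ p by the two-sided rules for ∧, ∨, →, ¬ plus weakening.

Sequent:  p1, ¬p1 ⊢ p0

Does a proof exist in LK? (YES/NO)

Derivation trace:
[WR] p1, ¬p1 ⊢ p0
  [¬L] p1, ¬p1 ⊢ 
    [Ax] p1 ⊢ p1

Result: YES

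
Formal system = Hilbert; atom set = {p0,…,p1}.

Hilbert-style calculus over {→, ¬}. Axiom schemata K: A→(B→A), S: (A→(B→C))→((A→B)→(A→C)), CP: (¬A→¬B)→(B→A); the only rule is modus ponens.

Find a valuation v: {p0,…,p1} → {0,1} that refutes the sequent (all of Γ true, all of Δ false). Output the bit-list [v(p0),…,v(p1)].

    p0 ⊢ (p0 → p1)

Enumerate valuations to refute Γ ⊢ Δ:
  v=00: Γ:[p0=F] Δ:[(p0 → p1)=T] refutes=False
  v=01: Γ:[p0=F] Δ:[(p0 → p1)=T] refutes=False
  v=10: Γ:[p0=T] Δ:[(p0 → p1)=F] refutes=True  ← countermodel

Result: [1, 0]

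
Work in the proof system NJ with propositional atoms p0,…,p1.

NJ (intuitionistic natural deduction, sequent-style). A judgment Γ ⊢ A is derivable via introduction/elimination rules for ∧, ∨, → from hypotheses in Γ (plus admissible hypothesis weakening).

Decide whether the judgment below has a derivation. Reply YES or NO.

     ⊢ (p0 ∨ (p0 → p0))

Proof tree:
[∨I₂]  ⊢ (p0 ∨ (p0 → p0))
  [→I]  ⊢ (p0 → p0)
    [Ax] p0 ⊢ p0

Result: YES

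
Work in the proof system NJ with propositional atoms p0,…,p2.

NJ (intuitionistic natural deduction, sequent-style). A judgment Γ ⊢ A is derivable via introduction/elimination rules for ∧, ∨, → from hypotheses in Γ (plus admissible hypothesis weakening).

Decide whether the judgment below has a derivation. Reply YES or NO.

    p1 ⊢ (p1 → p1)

Derivation trace:
[Wk] p1 ⊢ (p1 → p1)
  [→I]  ⊢ (p1 → p1)
    [Ax] p1 ⊢ p1

Result: YES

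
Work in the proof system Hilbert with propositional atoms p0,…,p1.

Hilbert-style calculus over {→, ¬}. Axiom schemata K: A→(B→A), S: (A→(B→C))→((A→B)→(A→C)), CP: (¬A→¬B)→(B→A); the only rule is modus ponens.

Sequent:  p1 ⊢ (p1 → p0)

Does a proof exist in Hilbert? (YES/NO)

Truth-table refutation:
  v=00: Γ:[p1=F] Δ:[(p1 → p0)=T] refutes=False
  v=01: Γ:[p1=T] Δ:[(p1 → p0)=F] refutes=True  ← countermodel

Result: NO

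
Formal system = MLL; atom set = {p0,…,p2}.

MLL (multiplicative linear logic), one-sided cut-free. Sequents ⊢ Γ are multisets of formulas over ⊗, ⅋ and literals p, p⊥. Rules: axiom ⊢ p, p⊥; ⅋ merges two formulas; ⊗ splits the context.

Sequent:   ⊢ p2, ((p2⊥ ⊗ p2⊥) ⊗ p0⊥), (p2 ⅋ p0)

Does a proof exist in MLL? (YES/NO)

Derivation trace:
[⅋]  ⊢ p2, ((p2⊥ ⊗ p2⊥) ⊗ p0⊥), (p2 ⅋ p0)
  [⊗]  ⊢ p2, p2, p0, ((p2⊥ ⊗ p2⊥) ⊗ p0⊥)
    [⊗]  ⊢ p2, p2, (p2⊥ ⊗ p2⊥)
      [Ax]  ⊢ p2, p2⊥
      [Ax]  ⊢ p2, p2⊥
    [Ax]  ⊢ p0, p0⊥

Result: YES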